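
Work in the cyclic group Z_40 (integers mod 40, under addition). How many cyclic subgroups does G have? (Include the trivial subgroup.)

8

Group the elements of G by the cyclic subgroup they generate; each cyclic subgroup of order d accounts for φ(d) elements.
Cyclic subgroups by order — order 1: 1; order 2: 1; order 4: 1; order 5: 1; order 8: 1; order 10: 1; order 20: 1; order 40: 1.
Total: 8.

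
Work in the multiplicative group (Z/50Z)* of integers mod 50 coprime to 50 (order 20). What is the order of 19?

10

Compute successive powers of 19 mod 50: 19, 11, 9, 21, 49, 31, 39, 41, …; 19^10 ≡ 1 (mod 50).
So |⟨19⟩| = 10.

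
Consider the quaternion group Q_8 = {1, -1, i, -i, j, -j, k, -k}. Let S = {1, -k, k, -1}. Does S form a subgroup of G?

|S| = 4 divides |G| = 8, consistent with Lagrange.
S contains the identity, every element's inverse is in S, and S is closed under ·: it is a subgroup.
In fact S = ⟨-k⟩.

Yes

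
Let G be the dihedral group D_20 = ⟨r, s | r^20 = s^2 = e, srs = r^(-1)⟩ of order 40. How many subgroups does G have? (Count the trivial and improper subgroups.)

|G| = 40, so by Lagrange every subgroup order divides 40. Divisors: 1, 2, 4, 5, 8, 10, 20, 40.
Subgroups by order — order 1: 1; order 2: 21; order 4: 11; order 5: 1; order 8: 5; order 10: 5; order 20: 3; order 40: 1.
Total: 1 + 21 + 11 + 1 + 5 + 5 + 3 + 1 = 48.

48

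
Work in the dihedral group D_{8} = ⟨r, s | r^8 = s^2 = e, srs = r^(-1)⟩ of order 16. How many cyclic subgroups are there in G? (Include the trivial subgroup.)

A cyclic subgroup of order d is generated by each of its φ(d) elements of order d, so the cyclic subgroups of order d number (#elements of order d)/φ(d).
Cyclic subgroups by order — order 1: 1; order 2: 9; order 4: 1; order 8: 1.
Total: 12.

12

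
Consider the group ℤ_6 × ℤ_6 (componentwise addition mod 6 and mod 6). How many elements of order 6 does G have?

An element (a,b) has order lcm(ord(a), ord(b)); count pairs with lcm equal to 6.
Enumerating gives 24 such elements.

24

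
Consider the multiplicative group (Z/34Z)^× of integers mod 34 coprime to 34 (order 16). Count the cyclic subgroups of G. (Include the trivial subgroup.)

A cyclic subgroup of order d is generated by each of its φ(d) elements of order d, so the cyclic subgroups of order d number (#elements of order d)/φ(d).
Cyclic subgroups by order — order 1: 1; order 2: 1; order 4: 1; order 8: 1; order 16: 1.
Total: 5.

5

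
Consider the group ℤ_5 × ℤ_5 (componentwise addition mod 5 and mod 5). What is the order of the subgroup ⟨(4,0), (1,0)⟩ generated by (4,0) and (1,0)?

5

|⟨(4,0)⟩| = 5 and |⟨(1,0)⟩| = 5, so |H| is a multiple of lcm(5, 5) = 5 and divides |G| = 25.
Closing under the operation: H = {(0,0), (1,0), (2,0), (3,0), (4,0)}, so |H| = 5.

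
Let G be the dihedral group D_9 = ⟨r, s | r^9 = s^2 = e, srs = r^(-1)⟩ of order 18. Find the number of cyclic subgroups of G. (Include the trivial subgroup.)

12

A cyclic subgroup of order d is generated by each of its φ(d) elements of order d, so the cyclic subgroups of order d number (#elements of order d)/φ(d).
Cyclic subgroups by order — order 1: 1; order 2: 9; order 3: 1; order 9: 1.
Total: 12.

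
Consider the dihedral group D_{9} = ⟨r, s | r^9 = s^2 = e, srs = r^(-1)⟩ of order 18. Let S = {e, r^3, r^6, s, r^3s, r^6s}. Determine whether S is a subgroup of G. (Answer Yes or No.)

|S| = 6 divides |G| = 18, consistent with Lagrange.
S contains the identity, every element's inverse is in S, and S is closed under ·: it is a subgroup.

Yes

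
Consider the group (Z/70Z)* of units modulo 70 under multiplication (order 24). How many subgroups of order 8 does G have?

|G| = 24 and 8 | 24, so subgroups of order 8 are possible by Lagrange.
The subgroups of order 8 are: {1, 13, 27, 29, 41, 43, 57, 69}.
So G has 1 subgroup of order 8.

1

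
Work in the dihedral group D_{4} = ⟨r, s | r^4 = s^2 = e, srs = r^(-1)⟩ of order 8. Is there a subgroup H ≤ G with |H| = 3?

No

3 does not divide |G| = 8, so by Lagrange no subgroup of order 3 exists.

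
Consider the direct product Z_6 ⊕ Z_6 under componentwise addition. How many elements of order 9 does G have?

An element (a,b) has order lcm(ord(a), ord(b)); count pairs with lcm equal to 9.
Enumerating gives 0 such elements.

0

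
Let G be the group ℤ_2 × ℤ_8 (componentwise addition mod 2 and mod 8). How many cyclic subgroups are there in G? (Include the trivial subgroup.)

Each element a generates a cyclic subgroup ⟨a⟩; distinct elements may generate the same one (a cyclic group of order d has φ(d) generators).
Cyclic subgroups by order — order 1: 1; order 2: 3; order 4: 2; order 8: 2.
Total: 8.

8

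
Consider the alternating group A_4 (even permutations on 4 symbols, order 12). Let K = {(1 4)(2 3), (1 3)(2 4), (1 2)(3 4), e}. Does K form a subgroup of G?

|K| = 4 divides |G| = 12, consistent with Lagrange.
K contains the identity, every element's inverse is in K, and K is closed under ∘: it is a subgroup.

Yes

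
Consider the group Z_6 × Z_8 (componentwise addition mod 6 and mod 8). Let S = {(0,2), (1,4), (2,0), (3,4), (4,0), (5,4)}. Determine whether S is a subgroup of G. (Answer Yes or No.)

No

The identity (0,0) ∉ S, so S is not a subgroup.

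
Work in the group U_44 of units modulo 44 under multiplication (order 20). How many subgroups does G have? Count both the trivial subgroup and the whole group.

10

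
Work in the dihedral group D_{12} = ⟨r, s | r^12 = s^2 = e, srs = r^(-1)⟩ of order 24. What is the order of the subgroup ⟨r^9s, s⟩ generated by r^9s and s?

|⟨r^9s⟩| = 2 and |⟨s⟩| = 2, so |H| is a multiple of lcm(2, 2) = 2 and divides |G| = 24.
Closing under the operation: H = {e, r^3, r^6, r^9, s, r^3s, r^6s, r^9s}, so |H| = 8.

8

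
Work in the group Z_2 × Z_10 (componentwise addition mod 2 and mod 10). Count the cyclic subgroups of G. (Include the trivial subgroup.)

8

A cyclic subgroup of order d is generated by each of its φ(d) elements of order d, so the cyclic subgroups of order d number (#elements of order d)/φ(d).
Cyclic subgroups by order — order 1: 1; order 2: 3; order 5: 1; order 10: 3.
Total: 8.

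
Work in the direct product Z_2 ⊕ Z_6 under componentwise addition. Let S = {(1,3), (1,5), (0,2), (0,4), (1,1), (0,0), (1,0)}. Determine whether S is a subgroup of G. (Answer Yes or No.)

No

|S| = 7 does not divide |G| = 12, so by Lagrange S is not a subgroup.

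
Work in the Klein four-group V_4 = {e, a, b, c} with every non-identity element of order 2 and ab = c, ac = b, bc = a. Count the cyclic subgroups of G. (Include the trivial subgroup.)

4

Group the elements of G by the cyclic subgroup they generate; each cyclic subgroup of order d accounts for φ(d) elements.
Cyclic subgroups by order — order 1: 1; order 2: 3.
Total: 4.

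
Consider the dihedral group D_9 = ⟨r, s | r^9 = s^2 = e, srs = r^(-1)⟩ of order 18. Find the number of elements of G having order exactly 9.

The elements of order 9 are: r, r^2, r^4, r^5, r^7, r^8.
That's 6.

6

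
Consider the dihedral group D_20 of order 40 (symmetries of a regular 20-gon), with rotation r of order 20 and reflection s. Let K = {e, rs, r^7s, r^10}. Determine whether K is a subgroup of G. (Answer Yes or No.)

Closure fails: rs · r^10 = r^11s ∉ K. So K is not a subgroup.

No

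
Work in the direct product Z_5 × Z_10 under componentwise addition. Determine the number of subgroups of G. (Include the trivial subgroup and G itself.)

16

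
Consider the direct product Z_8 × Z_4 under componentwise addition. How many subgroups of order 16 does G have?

3

|G| = 32 and 16 | 32, so subgroups of order 16 are possible by Lagrange.
The subgroups of order 16 are: {(0,0), (0,1), (0,2), (0,3), (2,0), (2,1), (2,2), (2,3), (4,0), (4,1), (4,2), (4,3), (6,0), (6,1), (6,2), (6,3)}; {(0,0), (0,2), (1,0), (1,2), (2,0), (2,2), (3,0), (3,2), (4,0), (4,2), (5,0), (5,2), (6,0), (6,2), (7,0), (7,2)}; {(0,0), (0,2), (1,1), (1,3), (2,0), (2,2), (3,1), (3,3), (4,0), (4,2), (5,1), (5,3), (6,0), (6,2), (7,1), (7,3)}.
So G has 3 subgroups of order 16.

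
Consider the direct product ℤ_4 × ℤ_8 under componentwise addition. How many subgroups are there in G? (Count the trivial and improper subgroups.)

|G| = 32, so by Lagrange every subgroup order divides 32. Divisors: 1, 2, 4, 8, 16, 32.
Subgroups by order — order 1: 1; order 2: 3; order 4: 7; order 8: 7; order 16: 3; order 32: 1.
Total: 1 + 3 + 7 + 7 + 3 + 1 = 22.

22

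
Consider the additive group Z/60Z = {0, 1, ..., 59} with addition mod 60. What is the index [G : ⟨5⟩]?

5

|⟨5⟩| = 12 and |G| = 60.
By Lagrange, [G : H] = |G|/|H| = 60/12 = 5.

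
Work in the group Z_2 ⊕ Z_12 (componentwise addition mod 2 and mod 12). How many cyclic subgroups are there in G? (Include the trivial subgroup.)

12

Each element a generates a cyclic subgroup ⟨a⟩; distinct elements may generate the same one (a cyclic group of order d has φ(d) generators).
Cyclic subgroups by order — order 1: 1; order 2: 3; order 3: 1; order 4: 2; order 6: 3; order 12: 2.
Total: 12.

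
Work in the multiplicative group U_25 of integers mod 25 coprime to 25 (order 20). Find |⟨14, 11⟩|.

10

|⟨14⟩| = 10 and |⟨11⟩| = 5, so |H| is a multiple of lcm(10, 5) = 10 and divides |G| = 20.
Closing under the operation: H = {1, 4, 6, 9, 11, 14, 16, 19, 21, 24}, so |H| = 10.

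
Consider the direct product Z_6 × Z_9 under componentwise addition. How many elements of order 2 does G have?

1

An element (a,b) has order lcm(ord(a), ord(b)); count pairs with lcm equal to 2.
Enumerating gives 1 such elements.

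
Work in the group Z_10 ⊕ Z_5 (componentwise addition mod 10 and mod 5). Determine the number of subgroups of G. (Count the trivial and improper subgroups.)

16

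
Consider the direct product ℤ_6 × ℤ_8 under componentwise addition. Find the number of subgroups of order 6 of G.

3

|G| = 48 and 6 | 48, so subgroups of order 6 are possible by Lagrange.
The subgroups of order 6 are: {(0,0), (0,4), (2,0), (2,4), (4,0), (4,4)}; {(0,0), (1,0), (2,0), (3,0), (4,0), (5,0)}; {(0,0), (1,4), (2,0), (3,4), (4,0), (5,4)}.
So G has 3 subgroups of order 6.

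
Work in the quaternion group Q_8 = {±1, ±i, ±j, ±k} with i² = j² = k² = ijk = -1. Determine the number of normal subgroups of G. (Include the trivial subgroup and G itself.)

6

G has 6 subgroups. Checking conjugation-invariance by order — order 1: 1/1 normal; order 2: 1/1 normal; order 4: 3/3 normal; order 8: 1/1 normal.
Total normal subgroups: 6.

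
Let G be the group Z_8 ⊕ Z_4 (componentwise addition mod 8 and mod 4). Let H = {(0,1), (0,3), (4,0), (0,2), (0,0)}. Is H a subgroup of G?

|H| = 5 does not divide |G| = 32, so by Lagrange H is not a subgroup.

No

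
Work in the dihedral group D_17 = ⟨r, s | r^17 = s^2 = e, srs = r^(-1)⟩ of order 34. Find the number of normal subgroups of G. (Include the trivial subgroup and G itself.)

3

G has 20 subgroups. Checking conjugation-invariance by order — order 1: 1/1 normal; order 2: 0/17 normal; order 17: 1/1 normal; order 34: 1/1 normal.
Total normal subgroups: 3.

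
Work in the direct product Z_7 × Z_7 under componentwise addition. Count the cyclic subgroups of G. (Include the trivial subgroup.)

9

A cyclic subgroup of order d is generated by each of its φ(d) elements of order d, so the cyclic subgroups of order d number (#elements of order d)/φ(d).
Cyclic subgroups by order — order 1: 1; order 7: 8.
Total: 9.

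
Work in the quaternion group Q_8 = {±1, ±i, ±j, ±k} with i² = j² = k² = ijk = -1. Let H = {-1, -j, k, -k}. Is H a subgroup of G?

No

The identity 1 ∉ H, so H is not a subgroup.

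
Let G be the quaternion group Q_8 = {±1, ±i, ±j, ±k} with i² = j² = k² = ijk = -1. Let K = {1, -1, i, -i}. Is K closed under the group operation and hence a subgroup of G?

|K| = 4 divides |G| = 8, consistent with Lagrange.
K contains the identity, every element's inverse is in K, and K is closed under ·: it is a subgroup.
In fact K = ⟨-i⟩.

Yes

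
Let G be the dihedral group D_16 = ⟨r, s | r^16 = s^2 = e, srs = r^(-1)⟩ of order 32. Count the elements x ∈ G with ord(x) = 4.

The elements of order 4 are: r^4, r^12.
That's 2.

2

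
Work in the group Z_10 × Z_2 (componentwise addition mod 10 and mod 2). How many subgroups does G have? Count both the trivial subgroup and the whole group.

10

|G| = 20, so by Lagrange every subgroup order divides 20. Divisors: 1, 2, 4, 5, 10, 20.
Subgroups by order — order 1: 1; order 2: 3; order 4: 1; order 5: 1; order 10: 3; order 20: 1.
Total: 1 + 3 + 1 + 1 + 3 + 1 = 10.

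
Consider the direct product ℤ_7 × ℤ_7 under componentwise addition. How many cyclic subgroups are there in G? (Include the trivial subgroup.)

A cyclic subgroup of order d is generated by each of its φ(d) elements of order d, so the cyclic subgroups of order d number (#elements of order d)/φ(d).
Cyclic subgroups by order — order 1: 1; order 7: 8.
Total: 9.

9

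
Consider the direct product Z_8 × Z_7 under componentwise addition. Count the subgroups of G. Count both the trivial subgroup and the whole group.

8

|G| = 56, so by Lagrange every subgroup order divides 56. Divisors: 1, 2, 4, 7, 8, 14, 28, 56.
Subgroups by order — order 1: 1; order 2: 1; order 4: 1; order 7: 1; order 8: 1; order 14: 1; order 28: 1; order 56: 1.
Total: 1 + 1 + 1 + 1 + 1 + 1 + 1 + 1 = 8.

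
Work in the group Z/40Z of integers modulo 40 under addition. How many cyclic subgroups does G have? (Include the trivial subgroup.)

A cyclic subgroup of order d is generated by each of its φ(d) elements of order d, so the cyclic subgroups of order d number (#elements of order d)/φ(d).
Cyclic subgroups by order — order 1: 1; order 2: 1; order 4: 1; order 5: 1; order 8: 1; order 10: 1; order 20: 1; order 40: 1.
Total: 8.

8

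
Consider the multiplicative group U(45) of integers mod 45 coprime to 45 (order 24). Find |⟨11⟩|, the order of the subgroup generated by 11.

Compute successive powers of 11 mod 45: 11, 31, 26, 16, 41, 1; 11^6 ≡ 1 (mod 45).
So |⟨11⟩| = 6.

6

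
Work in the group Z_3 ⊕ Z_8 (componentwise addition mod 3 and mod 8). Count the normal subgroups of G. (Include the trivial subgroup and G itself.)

G is abelian, so every subgroup is normal.
G has 8 subgroups in total, hence 8 normal subgroups.

8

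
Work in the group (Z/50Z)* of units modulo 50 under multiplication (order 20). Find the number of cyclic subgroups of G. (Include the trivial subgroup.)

Group the elements of G by the cyclic subgroup they generate; each cyclic subgroup of order d accounts for φ(d) elements.
Cyclic subgroups by order — order 1: 1; order 2: 1; order 4: 1; order 5: 1; order 10: 1; order 20: 1.
Total: 6.

6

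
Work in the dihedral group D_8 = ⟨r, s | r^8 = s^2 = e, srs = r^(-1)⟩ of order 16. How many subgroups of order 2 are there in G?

9

|G| = 16 and 2 | 16, so subgroups of order 2 are possible by Lagrange.
The subgroups of order 2 are: {e, r^2s}; {e, r^3s}; {e, r^4}; {e, r^4s}; … (9 in all).
So G has 9 subgroups of order 2.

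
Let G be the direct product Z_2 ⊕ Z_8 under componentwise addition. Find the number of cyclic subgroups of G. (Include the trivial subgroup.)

8

A cyclic subgroup of order d is generated by each of its φ(d) elements of order d, so the cyclic subgroups of order d number (#elements of order d)/φ(d).
Cyclic subgroups by order — order 1: 1; order 2: 3; order 4: 2; order 8: 2.
Total: 8.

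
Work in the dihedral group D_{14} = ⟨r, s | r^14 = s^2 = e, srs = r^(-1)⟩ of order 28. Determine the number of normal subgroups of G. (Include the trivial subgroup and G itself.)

G has 28 subgroups. Checking conjugation-invariance by order — order 1: 1/1 normal; order 2: 1/15 normal; order 4: 0/7 normal; order 7: 1/1 normal; order 14: 3/3 normal; order 28: 1/1 normal.
Total normal subgroups: 7.

7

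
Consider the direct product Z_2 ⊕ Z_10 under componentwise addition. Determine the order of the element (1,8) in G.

10

The order of (1,8) in Z_2 × Z_10 is lcm(ord(1) in Z_2, ord(8) in Z_10).
ord(1) = 2 and ord(8) = 5, so |⟨(1,8)⟩| = lcm(2, 5) = 10.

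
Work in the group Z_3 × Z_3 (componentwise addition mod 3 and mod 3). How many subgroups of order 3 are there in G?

|G| = 9 and 3 | 9, so subgroups of order 3 are possible by Lagrange.
The subgroups of order 3 are: {(0,0), (0,1), (0,2)}; {(0,0), (1,0), (2,0)}; {(0,0), (1,1), (2,2)}; {(0,0), (1,2), (2,1)}.
So G has 4 subgroups of order 3.

4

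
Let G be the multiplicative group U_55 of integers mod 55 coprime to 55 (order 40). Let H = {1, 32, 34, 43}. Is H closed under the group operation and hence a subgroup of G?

Yes

|H| = 4 divides |G| = 40, consistent with Lagrange.
H contains the identity, every element's inverse is in H, and H is closed under ·: it is a subgroup.
In fact H = ⟨32⟩.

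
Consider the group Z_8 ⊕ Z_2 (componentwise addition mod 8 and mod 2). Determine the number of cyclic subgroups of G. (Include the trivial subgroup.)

Each element a generates a cyclic subgroup ⟨a⟩; distinct elements may generate the same one (a cyclic group of order d has φ(d) generators).
Cyclic subgroups by order — order 1: 1; order 2: 3; order 4: 2; order 8: 2.
Total: 8.

8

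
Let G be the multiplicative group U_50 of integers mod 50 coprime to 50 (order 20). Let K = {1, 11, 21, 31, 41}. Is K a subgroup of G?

Yes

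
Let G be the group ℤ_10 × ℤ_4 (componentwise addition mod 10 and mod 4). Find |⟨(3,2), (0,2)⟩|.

|⟨(3,2)⟩| = 10 and |⟨(0,2)⟩| = 2, so |H| is a multiple of lcm(10, 2) = 10 and divides |G| = 40.
Closing under the operation: H = {(0,0), (0,2), (1,0), (1,2), (2,0), (2,2), (3,0), (3,2), (4,0), (4,2), (5,0), (5,2), (6,0), (6,2), (7,0), (7,2), (8,0), (8,2), (9,0), (9,2)}, so |H| = 20.

20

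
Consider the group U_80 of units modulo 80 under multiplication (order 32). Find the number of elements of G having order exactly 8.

No element of G has order 8 (even though 8 | 32).

0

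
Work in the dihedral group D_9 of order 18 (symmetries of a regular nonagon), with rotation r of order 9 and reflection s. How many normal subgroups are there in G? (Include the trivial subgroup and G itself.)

G has 16 subgroups. Checking conjugation-invariance by order — order 1: 1/1 normal; order 2: 0/9 normal; order 3: 1/1 normal; order 6: 0/3 normal; order 9: 1/1 normal; order 18: 1/1 normal.
Total normal subgroups: 4.

4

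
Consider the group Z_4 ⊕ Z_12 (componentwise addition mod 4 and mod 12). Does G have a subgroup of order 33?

33 does not divide |G| = 48, so by Lagrange no subgroup of order 33 exists.

No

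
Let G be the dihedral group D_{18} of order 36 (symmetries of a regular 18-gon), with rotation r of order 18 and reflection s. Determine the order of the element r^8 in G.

Computing powers of r^8: the smallest k with (r^8)^k = e is k = 9.

9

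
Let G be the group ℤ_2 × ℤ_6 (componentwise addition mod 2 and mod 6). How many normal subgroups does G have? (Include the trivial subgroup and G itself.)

G is abelian, so every subgroup is normal.
G has 10 subgroups in total, hence 10 normal subgroups.

10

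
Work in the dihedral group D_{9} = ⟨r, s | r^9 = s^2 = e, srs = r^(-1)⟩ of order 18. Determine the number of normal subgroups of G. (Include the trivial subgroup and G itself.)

4

G has 16 subgroups. Checking conjugation-invariance by order — order 1: 1/1 normal; order 2: 0/9 normal; order 3: 1/1 normal; order 6: 0/3 normal; order 9: 1/1 normal; order 18: 1/1 normal.
Total normal subgroups: 4.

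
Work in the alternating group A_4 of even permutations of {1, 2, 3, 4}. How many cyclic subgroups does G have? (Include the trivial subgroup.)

8

A cyclic subgroup of order d is generated by each of its φ(d) elements of order d, so the cyclic subgroups of order d number (#elements of order d)/φ(d).
Cyclic subgroups by order — order 1: 1; order 2: 3; order 3: 4.
Total: 8.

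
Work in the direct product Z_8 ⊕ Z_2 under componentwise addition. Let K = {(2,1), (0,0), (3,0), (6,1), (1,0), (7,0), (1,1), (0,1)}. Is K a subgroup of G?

(1,1) ∈ K but its inverse (7,1) ∉ K, so K is not a subgroup.

No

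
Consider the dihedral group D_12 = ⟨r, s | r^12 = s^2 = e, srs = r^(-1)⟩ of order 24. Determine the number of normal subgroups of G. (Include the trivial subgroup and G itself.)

9

G has 34 subgroups. Checking conjugation-invariance by order — order 1: 1/1 normal; order 2: 1/13 normal; order 3: 1/1 normal; order 4: 1/7 normal; order 6: 1/5 normal; order 8: 0/3 normal; order 12: 3/3 normal; order 24: 1/1 normal.
Total normal subgroups: 9.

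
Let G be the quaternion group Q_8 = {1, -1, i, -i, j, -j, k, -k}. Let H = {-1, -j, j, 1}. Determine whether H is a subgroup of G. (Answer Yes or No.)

Yes

|H| = 4 divides |G| = 8, consistent with Lagrange.
H contains the identity, every element's inverse is in H, and H is closed under ·: it is a subgroup.
In fact H = ⟨j⟩.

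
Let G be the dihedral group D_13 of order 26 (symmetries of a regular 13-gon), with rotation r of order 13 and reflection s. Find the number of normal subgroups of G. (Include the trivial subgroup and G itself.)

G has 16 subgroups. Checking conjugation-invariance by order — order 1: 1/1 normal; order 2: 0/13 normal; order 13: 1/1 normal; order 26: 1/1 normal.
Total normal subgroups: 3.

3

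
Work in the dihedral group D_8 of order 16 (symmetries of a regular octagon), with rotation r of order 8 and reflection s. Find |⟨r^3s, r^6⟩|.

|⟨r^3s⟩| = 2 and |⟨r^6⟩| = 4, so |H| is a multiple of lcm(2, 4) = 4 and divides |G| = 16.
Closing under the operation: H = {e, r^2, r^4, r^6, rs, r^3s, r^5s, r^7s}, so |H| = 8.

8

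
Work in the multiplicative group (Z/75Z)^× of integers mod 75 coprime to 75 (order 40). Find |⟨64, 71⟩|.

20

|⟨64⟩| = 10 and |⟨71⟩| = 10, so |H| is a multiple of lcm(10, 10) = 10 and divides |G| = 40.
Closing under the operation: H = {1, 4, 11, 14, 16, 19, 26, 29, 31, 34, 41, 44, 46, 49, 56, 59, 61, 64, 71, 74}, so |H| = 20.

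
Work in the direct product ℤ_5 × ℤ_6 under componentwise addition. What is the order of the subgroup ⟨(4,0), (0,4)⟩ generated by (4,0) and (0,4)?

15

|⟨(4,0)⟩| = 5 and |⟨(0,4)⟩| = 3, so |H| is a multiple of lcm(5, 3) = 15 and divides |G| = 30.
Closing under the operation: H = {(0,0), (0,2), (0,4), (1,0), (1,2), (1,4), (2,0), (2,2), (2,4), (3,0), (3,2), (3,4), (4,0), (4,2), (4,4)}, so |H| = 15.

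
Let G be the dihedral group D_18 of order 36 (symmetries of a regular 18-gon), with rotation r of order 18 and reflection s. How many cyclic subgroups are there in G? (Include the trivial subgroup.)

24

Group the elements of G by the cyclic subgroup they generate; each cyclic subgroup of order d accounts for φ(d) elements.
Cyclic subgroups by order — order 1: 1; order 2: 19; order 3: 1; order 6: 1; order 9: 1; order 18: 1.
Total: 24.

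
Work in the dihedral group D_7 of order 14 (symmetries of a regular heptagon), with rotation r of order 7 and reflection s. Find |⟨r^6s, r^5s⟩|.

14

|⟨r^6s⟩| = 2 and |⟨r^5s⟩| = 2, so |H| is a multiple of lcm(2, 2) = 2 and divides |G| = 14.
Closing {r^6s, r^5s} under the group operation gives all of G, so |H| = 14.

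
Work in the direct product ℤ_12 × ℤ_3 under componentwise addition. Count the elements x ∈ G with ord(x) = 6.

8

An element (a,b) has order lcm(ord(a), ord(b)); count pairs with lcm equal to 6.
Enumerating gives 8 such elements.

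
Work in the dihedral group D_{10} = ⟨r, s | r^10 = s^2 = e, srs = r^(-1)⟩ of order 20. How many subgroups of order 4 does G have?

|G| = 20 and 4 | 20, so subgroups of order 4 are possible by Lagrange.
The subgroups of order 4 are: {e, r^5, r^2s, r^7s}; {e, r^5, r^3s, r^8s}; {e, r^5, r^4s, r^9s}; {e, r^5, s, r^5s}; … (5 in all).
So G has 5 subgroups of order 4.

5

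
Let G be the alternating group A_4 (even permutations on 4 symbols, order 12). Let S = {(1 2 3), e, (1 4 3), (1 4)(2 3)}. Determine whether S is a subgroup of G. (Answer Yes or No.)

(1 4 3) ∈ S but its inverse (1 3 4) ∉ S, so S is not a subgroup.

No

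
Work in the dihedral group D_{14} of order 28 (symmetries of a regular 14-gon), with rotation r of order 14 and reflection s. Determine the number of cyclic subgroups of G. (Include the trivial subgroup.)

Each element a generates a cyclic subgroup ⟨a⟩; distinct elements may generate the same one (a cyclic group of order d has φ(d) generators).
Cyclic subgroups by order — order 1: 1; order 2: 15; order 7: 1; order 14: 1.
Total: 18.

18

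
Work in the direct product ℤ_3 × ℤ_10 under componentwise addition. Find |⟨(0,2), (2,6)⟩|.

|⟨(0,2)⟩| = 5 and |⟨(2,6)⟩| = 15, so |H| is a multiple of lcm(5, 15) = 15 and divides |G| = 30.
Closing under the operation: H = {(0,0), (0,2), (0,4), (0,6), (0,8), (1,0), (1,2), (1,4), (1,6), (1,8), (2,0), (2,2), (2,4), (2,6), (2,8)}, so |H| = 15.

15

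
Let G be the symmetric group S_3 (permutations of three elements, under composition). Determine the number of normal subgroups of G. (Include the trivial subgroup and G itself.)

G has 6 subgroups. Checking conjugation-invariance by order — order 1: 1/1 normal; order 2: 0/3 normal; order 3: 1/1 normal; order 6: 1/1 normal.
Total normal subgroups: 3.

3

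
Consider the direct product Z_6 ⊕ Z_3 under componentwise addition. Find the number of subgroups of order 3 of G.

4

|G| = 18 and 3 | 18, so subgroups of order 3 are possible by Lagrange.
The subgroups of order 3 are: {(0,0), (0,1), (0,2)}; {(0,0), (2,0), (4,0)}; {(0,0), (2,1), (4,2)}; {(0,0), (2,2), (4,1)}.
So G has 4 subgroups of order 3.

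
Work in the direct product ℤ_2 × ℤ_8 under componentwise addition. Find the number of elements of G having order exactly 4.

An element (a,b) has order lcm(ord(a), ord(b)); count pairs with lcm equal to 4.
Enumerating gives 4 such elements.

4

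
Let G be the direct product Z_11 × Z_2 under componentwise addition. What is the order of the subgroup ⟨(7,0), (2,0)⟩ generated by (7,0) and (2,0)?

|⟨(7,0)⟩| = 11 and |⟨(2,0)⟩| = 11, so |H| is a multiple of lcm(11, 11) = 11 and divides |G| = 22.
Closing under the operation: H = {(0,0), (1,0), (2,0), (3,0), (4,0), (5,0), (6,0), (7,0), (8,0), (9,0), (10,0)}, so |H| = 11.

11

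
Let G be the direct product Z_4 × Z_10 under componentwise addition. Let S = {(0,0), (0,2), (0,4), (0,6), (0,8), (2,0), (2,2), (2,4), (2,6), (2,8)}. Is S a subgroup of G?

Yes

|S| = 10 divides |G| = 40, consistent with Lagrange.
S contains the identity, every element's inverse is in S, and S is closed under +: it is a subgroup.
In fact S = ⟨(2,4)⟩.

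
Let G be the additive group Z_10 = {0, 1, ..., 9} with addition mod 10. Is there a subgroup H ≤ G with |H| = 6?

6 does not divide |G| = 10, so by Lagrange no subgroup of order 6 exists.

No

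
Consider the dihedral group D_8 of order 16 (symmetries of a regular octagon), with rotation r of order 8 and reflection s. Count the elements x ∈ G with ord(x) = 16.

0

No element of G has order 16 (even though 16 | 16).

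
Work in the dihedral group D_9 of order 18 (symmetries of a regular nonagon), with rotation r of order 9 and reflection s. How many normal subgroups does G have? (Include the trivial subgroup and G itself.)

G has 16 subgroups. Checking conjugation-invariance by order — order 1: 1/1 normal; order 2: 0/9 normal; order 3: 1/1 normal; order 6: 0/3 normal; order 9: 1/1 normal; order 18: 1/1 normal.
Total normal subgroups: 4.

4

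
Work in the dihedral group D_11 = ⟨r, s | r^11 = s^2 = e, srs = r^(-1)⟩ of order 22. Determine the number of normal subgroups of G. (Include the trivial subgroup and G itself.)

G has 14 subgroups. Checking conjugation-invariance by order — order 1: 1/1 normal; order 2: 0/11 normal; order 11: 1/1 normal; order 22: 1/1 normal.
Total normal subgroups: 3.

3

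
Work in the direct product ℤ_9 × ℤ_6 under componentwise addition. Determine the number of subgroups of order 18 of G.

|G| = 54 and 18 | 54, so subgroups of order 18 are possible by Lagrange.
The subgroups of order 18 are: {(0,0), (0,1), (0,2), (0,3), (0,4), (0,5), (3,0), (3,1), (3,2), (3,3), (3,4), (3,5), (6,0), (6,1), (6,2), (6,3), (6,4), (6,5)}; {(0,0), (0,3), (1,0), (1,3), (2,0), (2,3), (3,0), (3,3), (4,0), (4,3), (5,0), (5,3), (6,0), (6,3), (7,0), (7,3), (8,0), (8,3)}; {(0,0), (0,3), (1,1), (1,4), (2,2), (2,5), (3,0), (3,3), (4,1), (4,4), (5,2), (5,5), (6,0), (6,3), (7,1), (7,4), (8,2), (8,5)}; {(0,0), (0,3), (1,2), (1,5), (2,1), (2,4), (3,0), (3,3), (4,2), (4,5), (5,1), (5,4), (6,0), (6,3), (7,2), (7,5), (8,1), (8,4)}.
So G has 4 subgroups of order 18.

4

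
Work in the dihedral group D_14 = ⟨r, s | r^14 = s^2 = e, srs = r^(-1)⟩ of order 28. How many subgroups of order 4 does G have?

7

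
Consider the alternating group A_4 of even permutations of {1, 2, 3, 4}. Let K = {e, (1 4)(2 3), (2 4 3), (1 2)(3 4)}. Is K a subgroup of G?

No

(2 4 3) ∈ K but its inverse (2 3 4) ∉ K, so K is not a subgroup.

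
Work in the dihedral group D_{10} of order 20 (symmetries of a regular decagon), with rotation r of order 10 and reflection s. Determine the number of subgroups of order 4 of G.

|G| = 20 and 4 | 20, so subgroups of order 4 are possible by Lagrange.
The subgroups of order 4 are: {e, r^5, r^2s, r^7s}; {e, r^5, r^3s, r^8s}; {e, r^5, r^4s, r^9s}; {e, r^5, s, r^5s}; … (5 in all).
So G has 5 subgroups of order 4.

5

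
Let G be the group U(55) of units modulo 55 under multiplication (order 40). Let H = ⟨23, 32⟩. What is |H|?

8

|⟨23⟩| = 4 and |⟨32⟩| = 4, so |H| is a multiple of lcm(4, 4) = 4 and divides |G| = 40.
Closing under the operation: H = {1, 12, 21, 23, 32, 34, 43, 54}, so |H| = 8.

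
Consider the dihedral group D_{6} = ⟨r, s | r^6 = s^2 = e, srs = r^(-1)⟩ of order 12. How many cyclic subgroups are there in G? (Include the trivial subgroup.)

10

Each element a generates a cyclic subgroup ⟨a⟩; distinct elements may generate the same one (a cyclic group of order d has φ(d) generators).
Cyclic subgroups by order — order 1: 1; order 2: 7; order 3: 1; order 6: 1.
Total: 10.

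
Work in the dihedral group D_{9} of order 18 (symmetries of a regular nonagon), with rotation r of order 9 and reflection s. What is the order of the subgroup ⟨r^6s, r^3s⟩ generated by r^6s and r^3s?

6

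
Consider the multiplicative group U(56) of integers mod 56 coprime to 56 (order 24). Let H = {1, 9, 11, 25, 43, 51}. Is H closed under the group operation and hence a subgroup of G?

Yes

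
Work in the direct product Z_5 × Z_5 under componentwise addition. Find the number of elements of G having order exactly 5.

An element (a,b) has order lcm(ord(a), ord(b)); count pairs with lcm equal to 5.
Enumerating gives 24 such elements.

24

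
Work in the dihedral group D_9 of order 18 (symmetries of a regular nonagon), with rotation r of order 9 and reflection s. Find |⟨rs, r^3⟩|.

6

|⟨rs⟩| = 2 and |⟨r^3⟩| = 3, so |H| is a multiple of lcm(2, 3) = 6 and divides |G| = 18.
Closing under the operation: H = {e, r^3, r^6, rs, r^4s, r^7s}, so |H| = 6.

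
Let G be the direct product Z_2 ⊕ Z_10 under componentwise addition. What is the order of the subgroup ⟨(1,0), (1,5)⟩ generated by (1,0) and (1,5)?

4

|⟨(1,0)⟩| = 2 and |⟨(1,5)⟩| = 2, so |H| is a multiple of lcm(2, 2) = 2 and divides |G| = 20.
Closing under the operation: H = {(0,0), (0,5), (1,0), (1,5)}, so |H| = 4.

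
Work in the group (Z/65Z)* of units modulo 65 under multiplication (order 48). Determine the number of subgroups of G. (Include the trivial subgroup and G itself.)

|G| = 48, so by Lagrange every subgroup order divides 48. Divisors: 1, 2, 3, 4, 6, 8, 12, 16, 24, 48.
Subgroups by order — order 1: 1; order 2: 3; order 3: 1; order 4: 7; order 6: 3; order 8: 3; order 12: 7; order 16: 1; order 24: 3; order 48: 1.
Total: 1 + 3 + 1 + 7 + 3 + 3 + 7 + 1 + 3 + 1 = 30.

30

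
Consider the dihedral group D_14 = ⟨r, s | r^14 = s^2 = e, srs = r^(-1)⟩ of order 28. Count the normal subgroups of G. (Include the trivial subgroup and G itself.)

7

G has 28 subgroups. Checking conjugation-invariance by order — order 1: 1/1 normal; order 2: 1/15 normal; order 4: 0/7 normal; order 7: 1/1 normal; order 14: 3/3 normal; order 28: 1/1 normal.
Total normal subgroups: 7.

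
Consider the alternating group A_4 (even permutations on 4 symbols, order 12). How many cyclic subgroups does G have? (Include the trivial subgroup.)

8

Each element a generates a cyclic subgroup ⟨a⟩; distinct elements may generate the same one (a cyclic group of order d has φ(d) generators).
Cyclic subgroups by order — order 1: 1; order 2: 3; order 3: 4.
Total: 8.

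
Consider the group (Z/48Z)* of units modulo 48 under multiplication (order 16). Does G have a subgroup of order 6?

No

6 does not divide |G| = 16, so by Lagrange no subgroup of order 6 exists.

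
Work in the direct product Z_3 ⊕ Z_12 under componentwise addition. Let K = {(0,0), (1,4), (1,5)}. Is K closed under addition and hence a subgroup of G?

(1,5) ∈ K but its inverse (2,7) ∉ K, so K is not a subgroup.

No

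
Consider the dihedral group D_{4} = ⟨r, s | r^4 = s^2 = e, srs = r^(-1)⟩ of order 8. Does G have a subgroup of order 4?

4 | 8. A subgroup of order 4 is {e, r, r^2, r^3}.

Yes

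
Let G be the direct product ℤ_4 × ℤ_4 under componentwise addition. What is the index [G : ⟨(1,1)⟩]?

|⟨(1,1)⟩| = 4 and |G| = 16.
By Lagrange, [G : H] = |G|/|H| = 16/4 = 4.

4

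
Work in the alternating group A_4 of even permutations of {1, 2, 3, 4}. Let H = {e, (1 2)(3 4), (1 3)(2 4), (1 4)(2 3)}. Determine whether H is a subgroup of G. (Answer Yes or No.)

|H| = 4 divides |G| = 12, consistent with Lagrange.
H contains the identity, every element's inverse is in H, and H is closed under ∘: it is a subgroup.

Yes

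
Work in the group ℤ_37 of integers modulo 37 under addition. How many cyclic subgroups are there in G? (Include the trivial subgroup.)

A cyclic subgroup of order d is generated by each of its φ(d) elements of order d, so the cyclic subgroups of order d number (#elements of order d)/φ(d).
Cyclic subgroups by order — order 1: 1; order 37: 1.
Total: 2.

2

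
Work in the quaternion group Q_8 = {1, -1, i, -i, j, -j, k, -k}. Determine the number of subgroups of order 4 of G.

3

|G| = 8 and 4 | 8, so subgroups of order 4 are possible by Lagrange.
The subgroups of order 4 are: {1, -1, i, -i}; {1, -1, j, -j}; {1, -1, k, -k}.
So G has 3 subgroups of order 4.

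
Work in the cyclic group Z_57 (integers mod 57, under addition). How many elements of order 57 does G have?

In a cyclic group of order 57, the number of elements of order d (for d | 57) is φ(d).
φ(57) = 36.

36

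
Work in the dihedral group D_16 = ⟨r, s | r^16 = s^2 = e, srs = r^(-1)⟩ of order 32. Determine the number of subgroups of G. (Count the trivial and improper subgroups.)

|G| = 32, so by Lagrange every subgroup order divides 32. Divisors: 1, 2, 4, 8, 16, 32.
Subgroups by order — order 1: 1; order 2: 17; order 4: 9; order 8: 5; order 16: 3; order 32: 1.
Total: 1 + 17 + 9 + 5 + 3 + 1 = 36.

36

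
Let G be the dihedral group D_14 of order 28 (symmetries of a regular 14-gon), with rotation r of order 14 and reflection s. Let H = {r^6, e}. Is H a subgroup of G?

No

r^6 ∈ H but its inverse r^8 ∉ H, so H is not a subgroup.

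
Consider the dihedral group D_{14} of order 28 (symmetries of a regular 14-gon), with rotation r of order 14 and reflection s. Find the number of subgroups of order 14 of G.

|G| = 28 and 14 | 28, so subgroups of order 14 are possible by Lagrange.
The subgroups of order 14 are: {e, r, r^2, r^3, r^4, r^5, r^6, r^7, r^8, r^9, r^10, r^11, r^12, r^13}; {e, r^2, r^4, r^6, r^8, r^10, r^12, s, r^2s, r^4s, r^6s, r^8s, r^10s, r^12s}; {e, r^2, r^4, r^6, r^8, r^10, r^12, rs, r^3s, r^5s, r^7s, r^9s, r^11s, r^13s}.
So G has 3 subgroups of order 14.

3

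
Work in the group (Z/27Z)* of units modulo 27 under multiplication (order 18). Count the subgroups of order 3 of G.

|G| = 18 and 3 | 18, so subgroups of order 3 are possible by Lagrange.
The subgroups of order 3 are: {1, 10, 19}.
So G has 1 subgroup of order 3.

1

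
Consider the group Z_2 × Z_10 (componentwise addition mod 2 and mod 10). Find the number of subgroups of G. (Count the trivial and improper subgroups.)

10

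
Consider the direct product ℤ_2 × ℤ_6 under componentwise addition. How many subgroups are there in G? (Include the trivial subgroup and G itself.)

10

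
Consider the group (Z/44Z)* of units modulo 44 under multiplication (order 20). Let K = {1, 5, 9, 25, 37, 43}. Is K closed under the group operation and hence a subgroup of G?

|K| = 6 does not divide |G| = 20, so by Lagrange K is not a subgroup.

No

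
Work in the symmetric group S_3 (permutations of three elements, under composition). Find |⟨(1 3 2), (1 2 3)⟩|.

|⟨(1 3 2)⟩| = 3 and |⟨(1 2 3)⟩| = 3, so |H| is a multiple of lcm(3, 3) = 3 and divides |G| = 6.
Closing under the operation: H = {e, (1 2 3), (1 3 2)}, so |H| = 3.

3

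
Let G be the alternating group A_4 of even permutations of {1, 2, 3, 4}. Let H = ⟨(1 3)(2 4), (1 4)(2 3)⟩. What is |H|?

|⟨(1 3)(2 4)⟩| = 2 and |⟨(1 4)(2 3)⟩| = 2, so |H| is a multiple of lcm(2, 2) = 2 and divides |G| = 12.
Closing under the operation: H = {e, (1 2)(3 4), (1 3)(2 4), (1 4)(2 3)}, so |H| = 4.

4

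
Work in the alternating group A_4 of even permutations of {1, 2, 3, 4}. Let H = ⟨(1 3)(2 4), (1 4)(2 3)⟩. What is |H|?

4

|⟨(1 3)(2 4)⟩| = 2 and |⟨(1 4)(2 3)⟩| = 2, so |H| is a multiple of lcm(2, 2) = 2 and divides |G| = 12.
Closing under the operation: H = {e, (1 2)(3 4), (1 3)(2 4), (1 4)(2 3)}, so |H| = 4.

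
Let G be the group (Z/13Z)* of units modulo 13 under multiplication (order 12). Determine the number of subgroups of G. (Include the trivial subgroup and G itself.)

6

|G| = 12, so by Lagrange every subgroup order divides 12. Divisors: 1, 2, 3, 4, 6, 12.
Subgroups by order — order 1: 1; order 2: 1; order 3: 1; order 4: 1; order 6: 1; order 12: 1.
Total: 1 + 1 + 1 + 1 + 1 + 1 = 6.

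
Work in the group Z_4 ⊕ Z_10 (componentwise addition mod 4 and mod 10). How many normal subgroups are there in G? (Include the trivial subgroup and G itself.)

G is abelian, so every subgroup is normal.
G has 16 subgroups in total, hence 16 normal subgroups.

16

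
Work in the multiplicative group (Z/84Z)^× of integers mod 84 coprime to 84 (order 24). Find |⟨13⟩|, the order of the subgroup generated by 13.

Compute successive powers of 13 mod 84: 13, 1; 13^2 ≡ 1 (mod 84).
So |⟨13⟩| = 2.

2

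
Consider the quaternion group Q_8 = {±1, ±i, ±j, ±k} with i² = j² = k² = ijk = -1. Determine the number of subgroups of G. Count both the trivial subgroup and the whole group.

6

|G| = 8, so by Lagrange every subgroup order divides 8. Divisors: 1, 2, 4, 8.
Subgroups by order — order 1: 1; order 2: 1; order 4: 3; order 8: 1.
Total: 1 + 1 + 3 + 1 = 6.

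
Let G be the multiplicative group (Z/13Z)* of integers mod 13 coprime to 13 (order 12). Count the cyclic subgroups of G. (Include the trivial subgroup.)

6

A cyclic subgroup of order d is generated by each of its φ(d) elements of order d, so the cyclic subgroups of order d number (#elements of order d)/φ(d).
Cyclic subgroups by order — order 1: 1; order 2: 1; order 3: 1; order 4: 1; order 6: 1; order 12: 1.
Total: 6.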